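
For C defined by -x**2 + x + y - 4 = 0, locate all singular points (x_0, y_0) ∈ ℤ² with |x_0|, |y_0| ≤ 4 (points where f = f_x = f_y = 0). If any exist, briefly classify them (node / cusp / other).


No singular points in the scanned grid; C is smooth there.

Compute partial derivatives:
  f_x = 1 - 2*x.
  f_y = 1.
f_y = 1 is a nonzero constant, so f_y never vanishes: no point (x, y) can satisfy f = f_x = f_y = 0. In particular no (x, y) ∈ {−4, ..., 4}² is singular; the curve is smooth.


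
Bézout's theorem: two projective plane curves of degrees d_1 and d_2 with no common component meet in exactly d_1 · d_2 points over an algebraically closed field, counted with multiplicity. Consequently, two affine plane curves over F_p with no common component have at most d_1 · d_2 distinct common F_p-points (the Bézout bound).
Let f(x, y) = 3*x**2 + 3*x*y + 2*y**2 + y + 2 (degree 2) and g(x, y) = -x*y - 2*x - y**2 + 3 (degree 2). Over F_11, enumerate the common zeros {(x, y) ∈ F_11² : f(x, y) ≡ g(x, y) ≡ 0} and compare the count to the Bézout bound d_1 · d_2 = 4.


Common zeros: ∅; count = 0; Bézout bound = 4.

deg(f) = 2, deg(g) = 2, so Bézout bound = 4.
Scan x ∈ F_11. For each x, list the y ∈ F_11 with f(x, y) ≡ 0 and those with g(x, y) ≡ 0 (mod 11); the common zeros in that column are the intersection.
  x = 0: f ≡ 0 at y ∈ ∅; g ≡ 0 at y ∈ {5, 6}; common: ∅.
  x = 1: f ≡ 0 at y ∈ {1, 8}; g ≡ 0 at y ∈ {3, 7}; common: ∅.
  x = 2: f ≡ 0 at y ∈ {5, 8}; g ≡ 0 at y ∈ {10}; common: ∅.
  x = 3: f ≡ 0 at y ∈ {3}; g ≡ 0 at y ∈ ∅; common: ∅.
  x = 4: f ≡ 0 at y ∈ {5}; g ≡ 0 at y ∈ ∅; common: ∅.
  x = 5: f ≡ 0 at y ∈ {0, 3}; g ≡ 0 at y ∈ ∅; common: ∅.
  x = 6: f ≡ 0 at y ∈ {0, 7}; g ≡ 0 at y ∈ {8}; common: ∅.
  x = 7: f ≡ 0 at y ∈ ∅; g ≡ 0 at y ∈ {0, 4}; common: ∅.
  x = 8: f ≡ 0 at y ∈ ∅; g ≡ 0 at y ∈ {1, 2}; common: ∅.
  x = 9: f ≡ 0 at y ∈ {1, 7}; g ≡ 0 at y ∈ ∅; common: ∅.
  x = 10: f ≡ 0 at y ∈ ∅; g ≡ 0 at y ∈ ∅; common: ∅.
Collecting: common zeros = ∅, so the count is 0.
Comparison with the Bézout bound: 0 ≤ 4 = deg(f)·deg(g), as expected for curves with no common component (the affine F_11-count falls short of the bound because intersections may lie at infinity, over extension fields, or carry multiplicity).


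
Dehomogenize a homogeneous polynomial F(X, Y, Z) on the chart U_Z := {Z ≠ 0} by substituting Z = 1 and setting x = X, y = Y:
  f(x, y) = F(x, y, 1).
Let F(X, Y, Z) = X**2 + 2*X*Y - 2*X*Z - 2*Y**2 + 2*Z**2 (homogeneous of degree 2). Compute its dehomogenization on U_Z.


f(x, y) = x**2 + 2*x*y - 2*x - 2*y**2 + 2

On U_Z we set Z = 1. Each monomial c·X^i·Y^j·Z^k in F becomes c·x^i·y^j·1^k = c·x^i·y^j.
Substituting Z = 1: F(X, Y, 1) = x**2 + 2*x*y - 2*x - 2*y**2 + 2.
Note: deg(f) ≤ deg(F) = 2; strict inequality happens when F is divisible by Z (lost terms).


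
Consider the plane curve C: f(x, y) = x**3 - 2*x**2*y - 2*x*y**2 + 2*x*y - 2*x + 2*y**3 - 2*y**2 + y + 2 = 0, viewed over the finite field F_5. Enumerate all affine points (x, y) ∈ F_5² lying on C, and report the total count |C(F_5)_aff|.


Affine F_5-points: {(1, 1), (3, 2)}; count = 2.

For each of the 25 pairs (x, y) ∈ F_5², evaluate f(x, y) mod 5. Record the zeros.
  x = 0: [0↦2, 1↦3, 2↦2, 3↦1, 4↦2]  zeros at y ∈ ∅
  x = 1: [0↦1, 1↦0, 2↦3, 3↦2, 4↦4]  zeros at y ∈ {1}
  x = 2: [0↦1, 1↦4, 2↦2, 3↦2, 4↦1]  zeros at y ∈ ∅
  x = 3: [0↦3, 1↦1, 2↦0, 3↦2, 4↦4]  zeros at y ∈ {2}
  x = 4: [0↦3, 1↦2, 2↦3, 3↦3, 4↦4]  zeros at y ∈ ∅
Collecting zeros: affine points = {(1, 1), (3, 2)}.
Total count |C(F_5)_aff| = 2.


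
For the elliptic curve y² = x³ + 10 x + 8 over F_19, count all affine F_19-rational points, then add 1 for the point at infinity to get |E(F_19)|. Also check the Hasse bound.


Affine points = {(1, 0), (2, 6), (2, 13), (4, 6), (4, 13), (8, 7), (8, 12), (10, 5), (10, 14), (11, 9), (11, 10), (13, 6), (13, 13), (14, 2), (14, 17), (18, 4), (18, 15)}; affine count = 17; |E(F_19)| = 18.

Discriminant check: Δ ∝ 4a³ + 27b² = 4·10³ + 27·8² = 4·1000 + 27·64 ≡ 9 (mod 19). Nonzero ⇒ E is nonsingular.
For each x ∈ F_19, compute rhs = x³ + 10·x + 8 mod 19, then count y ∈ F_19 with y² ≡ rhs.
  x = 0: rhs = 8, matching y values: none (0 points).
  x = 1: rhs = 0, matching y values: 0 (1 points).
  x = 2: rhs = 17, matching y values: 6, 13 (2 points).
  x = 3: rhs = 8, matching y values: none (0 points).
  x = 4: rhs = 17, matching y values: 6, 13 (2 points).
  x = 5: rhs = 12, matching y values: none (0 points).
  x = 6: rhs = 18, matching y values: none (0 points).
  x = 7: rhs = 3, matching y values: none (0 points).
  x = 8: rhs = 11, matching y values: 7, 12 (2 points).
  x = 9: rhs = 10, matching y values: none (0 points).
  x = 10: rhs = 6, matching y values: 5, 14 (2 points).
  x = 11: rhs = 5, matching y values: 9, 10 (2 points).
  x = 12: rhs = 13, matching y values: none (0 points).
  x = 13: rhs = 17, matching y values: 6, 13 (2 points).
  x = 14: rhs = 4, matching y values: 2, 17 (2 points).
  x = 15: rhs = 18, matching y values: none (0 points).
  x = 16: rhs = 8, matching y values: none (0 points).
  x = 17: rhs = 18, matching y values: none (0 points).
  x = 18: rhs = 16, matching y values: 4, 15 (2 points).
Total affine count: 17.
Full point count |E(F_19)| = 17 + 1 = 18.
Hasse bound: |18 − (19+1)| = |-2| = 2 ≤ 2√19 ≈ 8.7178 ✓.


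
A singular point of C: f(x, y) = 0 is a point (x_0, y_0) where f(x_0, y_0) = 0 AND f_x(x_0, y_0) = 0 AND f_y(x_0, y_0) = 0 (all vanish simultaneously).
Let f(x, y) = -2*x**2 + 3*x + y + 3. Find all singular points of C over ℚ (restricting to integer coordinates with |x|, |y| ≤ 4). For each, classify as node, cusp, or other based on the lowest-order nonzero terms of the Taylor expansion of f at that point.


No singular points in the scanned grid; C is smooth there.

Compute partial derivatives:
  f_x = 3 - 4*x.
  f_y = 1.
f_y = 1 is a nonzero constant, so f_y never vanishes: no point (x, y) can satisfy f = f_x = f_y = 0. In particular no (x, y) ∈ {−4, ..., 4}² is singular; the curve is smooth.


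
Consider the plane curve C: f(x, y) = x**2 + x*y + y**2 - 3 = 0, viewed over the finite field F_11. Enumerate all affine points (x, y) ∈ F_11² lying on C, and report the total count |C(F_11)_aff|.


Affine F_11-points: {(0, 5), (0, 6), (1, 1), (1, 9), (2, 10), (5, 0), (5, 6), (6, 0), (6, 5), (9, 1), (10, 2), (10, 10)}; count = 12.

For each of the 121 pairs (x, y) ∈ F_11², evaluate f(x, y) mod 11. Record the zeros.
  x = 0: [0↦8, 1↦9, 2↦1, 3↦6, 4↦2, 5↦0, 6↦0, 7↦2, 8↦6, 9↦1, 10↦9]  zeros at y ∈ {5, 6}
  x = 1: [0↦9, 1↦0, 2↦4, 3↦10, 4↦7, 5↦6, 6↦7, 7↦10, 8↦4, 9↦0, 10↦9]  zeros at y ∈ {1, 9}
  x = 2: [0↦1, 1↦4, 2↦9, 3↦5, 4↦3, 5↦3, 6↦5, 7↦9, 8↦4, 9↦1, 10↦0]  zeros at y ∈ {10}
  x = 3: [0↦6, 1↦10, 2↦5, 3↦2, 4↦1, 5↦2, 6↦5, 7↦10, 8↦6, 9↦4, 10↦4]  zeros at y ∈ ∅
  x = 4: [0↦2, 1↦7, 2↦3, 3↦1, 4↦1, 5↦3, 6↦7, 7↦2, 8↦10, 9↦9, 10↦10]  zeros at y ∈ ∅
  x = 5: [0↦0, 1↦6, 2↦3, 3↦2, 4↦3, 5↦6, 6↦0, 7↦7, 8↦5, 9↦5, 10↦7]  zeros at y ∈ {0, 6}
  x = 6: [0↦0, 1↦7, 2↦5, 3↦5, 4↦7, 5↦0, 6↦6, 7↦3, 8↦2, 9↦3, 10↦6]  zeros at y ∈ {0, 5}
  x = 7: [0↦2, 1↦10, 2↦9, 3↦10, 4↦2, 5↦7, 6↦3, 7↦1, 8↦1, 9↦3, 10↦7]  zeros at y ∈ ∅
  x = 8: [0↦6, 1↦4, 2↦4, 3↦6, 4↦10, 5↦5, 6↦2, 7↦1, 8↦2, 9↦5, 10↦10]  zeros at y ∈ ∅
  x = 9: [0↦1, 1↦0, 2↦1, 3↦4, 4↦9, 5↦5, 6↦3, 7↦3, 8↦5, 9↦9, 10↦4]  zeros at y ∈ {1}
  x = 10: [0↦9, 1↦9, 2↦0, 3↦4, 4↦10, 5↦7, 6↦6, 7↦7, 8↦10, 9↦4, 10↦0]  zeros at y ∈ {2, 10}
Collecting zeros: affine points = {(0, 5), (0, 6), (1, 1), (1, 9), (2, 10), (5, 0), (5, 6), (6, 0), (6, 5), (9, 1), (10, 2), (10, 10)}.
Total count |C(F_11)_aff| = 12.


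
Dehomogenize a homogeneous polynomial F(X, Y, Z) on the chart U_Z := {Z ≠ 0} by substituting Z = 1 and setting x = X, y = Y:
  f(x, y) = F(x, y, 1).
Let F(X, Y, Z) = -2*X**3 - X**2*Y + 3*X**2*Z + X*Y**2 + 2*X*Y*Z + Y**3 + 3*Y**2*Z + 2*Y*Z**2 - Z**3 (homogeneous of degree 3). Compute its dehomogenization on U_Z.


f(x, y) = -2*x**3 - x**2*y + 3*x**2 + x*y**2 + 2*x*y + y**3 + 3*y**2 + 2*y - 1

On U_Z we set Z = 1. Each monomial c·X^i·Y^j·Z^k in F becomes c·x^i·y^j·1^k = c·x^i·y^j.
Substituting Z = 1: F(X, Y, 1) = -2*x**3 - x**2*y + 3*x**2 + x*y**2 + 2*x*y + y**3 + 3*y**2 + 2*y - 1.
Note: deg(f) ≤ deg(F) = 3; strict inequality happens when F is divisible by Z (lost terms).


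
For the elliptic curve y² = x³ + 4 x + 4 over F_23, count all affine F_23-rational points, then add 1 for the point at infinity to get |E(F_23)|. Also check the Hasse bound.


Affine points = {(0, 2), (0, 21), (1, 3), (1, 20), (10, 3), (10, 20), (12, 3), (12, 20), (15, 9), (15, 14), (16, 1), (16, 22), (19, 4), (19, 19)}; affine count = 14; |E(F_23)| = 15.

Discriminant check: Δ ∝ 4a³ + 27b² = 4·4³ + 27·4² = 4·64 + 27·16 ≡ 21 (mod 23). Nonzero ⇒ E is nonsingular.
For each x ∈ F_23, compute rhs = x³ + 4·x + 4 mod 23, then count y ∈ F_23 with y² ≡ rhs.
  x = 0: rhs = 4, matching y values: 2, 21 (2 points).
  x = 1: rhs = 9, matching y values: 3, 20 (2 points).
  x = 2: rhs = 20, matching y values: none (0 points).
  x = 3: rhs = 20, matching y values: none (0 points).
  x = 4: rhs = 15, matching y values: none (0 points).
  x = 5: rhs = 11, matching y values: none (0 points).
  x = 6: rhs = 14, matching y values: none (0 points).
  x = 7: rhs = 7, matching y values: none (0 points).
  x = 8: rhs = 19, matching y values: none (0 points).
  x = 9: rhs = 10, matching y values: none (0 points).
  x = 10: rhs = 9, matching y values: 3, 20 (2 points).
  x = 11: rhs = 22, matching y values: none (0 points).
  x = 12: rhs = 9, matching y values: 3, 20 (2 points).
  x = 13: rhs = 22, matching y values: none (0 points).
  x = 14: rhs = 21, matching y values: none (0 points).
  x = 15: rhs = 12, matching y values: 9, 14 (2 points).
  x = 16: rhs = 1, matching y values: 1, 22 (2 points).
  x = 17: rhs = 17, matching y values: none (0 points).
  x = 18: rhs = 20, matching y values: none (0 points).
  x = 19: rhs = 16, matching y values: 4, 19 (2 points).
  x = 20: rhs = 11, matching y values: none (0 points).
  x = 21: rhs = 11, matching y values: none (0 points).
  x = 22: rhs = 22, matching y values: none (0 points).
Total affine count: 14.
Full point count |E(F_23)| = 14 + 1 = 15.
Hasse bound: |15 − (23+1)| = |-9| = 9 ≤ 2√23 ≈ 9.5917 ✓.


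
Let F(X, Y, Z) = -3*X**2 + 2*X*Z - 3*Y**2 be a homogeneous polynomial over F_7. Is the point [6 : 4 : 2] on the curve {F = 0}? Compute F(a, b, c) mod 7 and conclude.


F(6,4,2) ≡ 1 (mod 7); P is NOT on the curve.

Evaluate F(6, 4, 2) term-by-term (mod 7).
  -3*X**2 ↦ -3·36·1·1 = -108
  2*X*Z ↦ 2·6·1·2 = 24
  -3*Y**2 ↦ -3·1·16·1 = -48
Sum: F(6, 4, 2) = (-108) + (24) + (-48) = -132.
Reducing mod 7: -132 ≡ 1 (mod 7).
Since F(a, b, c) ≡ 1 ≠ 0 (mod 7), P does NOT lie on the curve.


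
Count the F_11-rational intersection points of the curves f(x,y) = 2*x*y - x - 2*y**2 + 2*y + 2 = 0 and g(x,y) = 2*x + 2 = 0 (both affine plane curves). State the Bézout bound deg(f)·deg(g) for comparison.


Common zeros: ∅; count = 0; Bézout bound = 2.

deg(f) = 2, deg(g) = 1, so Bézout bound = 2.
Scan x ∈ F_11. For each x, list the y ∈ F_11 with f(x, y) ≡ 0 and those with g(x, y) ≡ 0 (mod 11); the common zeros in that column are the intersection.
  x = 0: f ≡ 0 at y ∈ {4, 8}; g ≡ 0 at y ∈ ∅; common: ∅.
  x = 1: f ≡ 0 at y ∈ ∅; g ≡ 0 at y ∈ ∅; common: ∅.
  x = 2: f ≡ 0 at y ∈ {0, 3}; g ≡ 0 at y ∈ ∅; common: ∅.
  x = 3: f ≡ 0 at y ∈ {5, 10}; g ≡ 0 at y ∈ ∅; common: ∅.
  x = 4: f ≡ 0 at y ∈ ∅; g ≡ 0 at y ∈ ∅; common: ∅.
  x = 5: f ≡ 0 at y ∈ ∅; g ≡ 0 at y ∈ ∅; common: ∅.
  x = 6: f ≡ 0 at y ∈ ∅; g ≡ 0 at y ∈ ∅; common: ∅.
  x = 7: f ≡ 0 at y ∈ ∅; g ≡ 0 at y ∈ ∅; common: ∅.
  x = 8: f ≡ 0 at y ∈ {2, 7}; g ≡ 0 at y ∈ ∅; common: ∅.
  x = 9: f ≡ 0 at y ∈ {1, 9}; g ≡ 0 at y ∈ ∅; common: ∅.
  x = 10: f ≡ 0 at y ∈ ∅; g ≡ 0 at y ∈ {0, 1, 2, 3, 4, 5, 6, 7, 8, 9, 10}; common: ∅.
Collecting: common zeros = ∅, so the count is 0.
Comparison with the Bézout bound: 0 ≤ 2 = deg(f)·deg(g), as expected for curves with no common component (the affine F_11-count falls short of the bound because intersections may lie at infinity, over extension fields, or carry multiplicity).


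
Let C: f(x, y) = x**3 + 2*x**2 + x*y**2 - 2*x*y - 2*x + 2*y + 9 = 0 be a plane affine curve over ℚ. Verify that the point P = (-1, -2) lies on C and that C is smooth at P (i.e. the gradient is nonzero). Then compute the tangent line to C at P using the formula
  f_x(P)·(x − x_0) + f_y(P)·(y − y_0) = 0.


Tangent line at P: 5*x + 8*y + 21 = 0.

Step 1: f(-1, -2) = 0, so P lies on C.
Step 2: partial derivatives
  f_x(x, y) = 3*x**2 + 4*x + y**2 - 2*y - 2, f_y(x, y) = 2*x*y - 2*x + 2.
  f_x(P) = 5, f_y(P) = 8 (gradient nonzero, so P is smooth).
Step 3: tangent line at P: 5·(x − -1) + 8·(y − -2) = 0.
Expanding: 5*x + 8*y + 21 = 0.


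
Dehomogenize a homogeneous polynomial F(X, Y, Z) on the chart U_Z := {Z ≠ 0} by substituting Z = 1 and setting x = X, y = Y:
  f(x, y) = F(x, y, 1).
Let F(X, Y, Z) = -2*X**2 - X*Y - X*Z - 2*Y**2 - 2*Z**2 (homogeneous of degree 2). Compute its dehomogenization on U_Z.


f(x, y) = -2*x**2 - x*y - x - 2*y**2 - 2

On U_Z we set Z = 1. Each monomial c·X^i·Y^j·Z^k in F becomes c·x^i·y^j·1^k = c·x^i·y^j.
Substituting Z = 1: F(X, Y, 1) = -2*x**2 - x*y - x - 2*y**2 - 2.
Note: deg(f) ≤ deg(F) = 2; strict inequality happens when F is divisible by Z (lost terms).


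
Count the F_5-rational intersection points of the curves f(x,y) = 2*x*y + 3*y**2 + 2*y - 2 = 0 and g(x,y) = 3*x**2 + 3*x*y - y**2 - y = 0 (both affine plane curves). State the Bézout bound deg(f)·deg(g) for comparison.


Common zeros: ∅; count = 0; Bézout bound = 4.

deg(f) = 2, deg(g) = 2, so Bézout bound = 4.
Scan x ∈ F_5. For each x, list the y ∈ F_5 with f(x, y) ≡ 0 and those with g(x, y) ≡ 0 (mod 5); the common zeros in that column are the intersection.
  x = 0: f ≡ 0 at y ∈ ∅; g ≡ 0 at y ∈ {0, 4}; common: ∅.
  x = 1: f ≡ 0 at y ∈ {1}; g ≡ 0 at y ∈ {3, 4}; common: ∅.
  x = 2: f ≡ 0 at y ∈ {4}; g ≡ 0 at y ∈ ∅; common: ∅.
  x = 3: f ≡ 0 at y ∈ ∅; g ≡ 0 at y ∈ ∅; common: ∅.
  x = 4: f ≡ 0 at y ∈ {2, 3}; g ≡ 0 at y ∈ ∅; common: ∅.
Collecting: common zeros = ∅, so the count is 0.
Comparison with the Bézout bound: 0 ≤ 4 = deg(f)·deg(g), as expected for curves with no common component (the affine F_5-count falls short of the bound because intersections may lie at infinity, over extension fields, or carry multiplicity).


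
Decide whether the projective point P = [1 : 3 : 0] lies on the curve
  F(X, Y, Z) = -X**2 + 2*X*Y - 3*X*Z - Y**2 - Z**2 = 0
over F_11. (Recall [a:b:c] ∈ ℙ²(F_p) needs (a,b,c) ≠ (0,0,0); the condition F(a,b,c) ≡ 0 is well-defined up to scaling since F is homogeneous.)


F(1,3,0) ≡ 7 (mod 11); P is NOT on the curve.

Evaluate F(1, 3, 0) term-by-term (mod 11).
  -X**2 ↦ -1·1·1·1 = -1
  2*X*Y ↦ 2·1·3·1 = 6
  -3*X*Z ↦ -3·1·1·0 = 0
  -Y**2 ↦ -1·1·9·1 = -9
  -Z**2 ↦ -1·1·1·0 = 0
Sum: F(1, 3, 0) = (-1) + (6) + (0) + (-9) + (0) = -4.
Reducing mod 11: -4 ≡ 7 (mod 11).
Since F(a, b, c) ≡ 7 ≠ 0 (mod 11), P does NOT lie on the curve.


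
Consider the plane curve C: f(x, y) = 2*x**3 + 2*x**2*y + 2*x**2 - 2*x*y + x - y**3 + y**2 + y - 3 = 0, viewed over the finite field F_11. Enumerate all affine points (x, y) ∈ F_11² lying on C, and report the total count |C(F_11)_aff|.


Affine F_11-points: {(1, 2), (2, 8), (5, 3), (5, 4), (5, 5), (6, 6), (7, 7), (9, 1), (10, 6)}; count = 9.

For each of the 121 pairs (x, y) ∈ F_11², evaluate f(x, y) mod 11. Record the zeros.
  x = 0: [0↦8, 1↦9, 2↦6, 3↦4, 4↦8, 5↦1, 6↦10, 7↦7, 8↦8, 9↦7, 10↦9]  zeros at y ∈ ∅
  x = 1: [0↦2, 1↦3, 2↦0, 3↦9, 4↦2, 5↦6, 6↦4, 7↦1, 8↦2, 9↦1, 10↦3]  zeros at y ∈ {2}
  x = 2: [0↦1, 1↦6, 2↦7, 3↦9, 4↦6, 5↦3, 6↦5, 7↦6, 8↦0, 9↦3, 10↦9]  zeros at y ∈ {8}
  x = 3: [0↦6, 1↦8, 2↦6, 3↦5, 4↦10, 5↦4, 6↦3, 7↦1, 8↦3, 9↦3, 10↦6]  zeros at y ∈ ∅
  x = 4: [0↦7, 1↦10, 2↦9, 3↦9, 4↦4, 5↦10, 6↦10, 7↦9, 8↦1, 9↦2, 10↦6]  zeros at y ∈ ∅
  x = 5: [0↦5, 1↦2, 2↦6, 3↦0, 4↦0, 5↦0, 6↦5, 7↦9, 8↦6, 9↦1, 10↦10]  zeros at y ∈ {3, 4, 5}
  x = 6: [0↦1, 1↦7, 2↦9, 3↦1, 4↦10, 5↦8, 6↦0, 7↦2, 8↦8, 9↦1, 10↦8]  zeros at y ∈ {6}
  x = 7: [0↦7, 1↦4, 2↦8, 3↦2, 4↦2, 5↦2, 6↦7, 7↦0, 8↦8, 9↦3, 10↦1]  zeros at y ∈ {7}
  x = 8: [0↦2, 1↦5, 2↦4, 3↦4, 4↦10, 5↦5, 6↦5, 7↦4, 8↦7, 9↦8, 10↦1]  zeros at y ∈ ∅
  x = 9: [0↦9, 1↦0, 2↦9, 3↦8, 4↦2, 5↦7, 6↦6, 7↦4, 8↦6, 9↦6, 10↦9]  zeros at y ∈ {1}
  x = 10: [0↦7, 1↦1, 2↦2, 3↦4, 4↦1, 5↦9, 6↦0, 7↦1, 8↦6, 9↦9, 10↦4]  zeros at y ∈ {6}
Collecting zeros: affine points = {(1, 2), (2, 8), (5, 3), (5, 4), (5, 5), (6, 6), (7, 7), (9, 1), (10, 6)}.
Total count |C(F_11)_aff| = 9.


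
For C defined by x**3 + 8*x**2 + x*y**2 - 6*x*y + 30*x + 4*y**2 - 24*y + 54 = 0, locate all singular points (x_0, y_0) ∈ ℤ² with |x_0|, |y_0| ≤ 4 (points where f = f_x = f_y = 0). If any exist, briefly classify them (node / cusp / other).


Singular points: {(-3, 3)}; classification: node.

Compute partial derivatives:
  f_x = 3*x**2 + 16*x + y**2 - 6*y + 30.
  f_y = 2*x*y - 6*x + 8*y - 24.
Scan x_0 ∈ {−4, ..., 4}. For each x_0, f_y(x_0, y) is a polynomial in y; find its integer roots y ∈ {−4, ..., 4}, then test f_x and f at those candidates.
  x = -4: f_y(-4, y) = 0; vanishes at y ∈ {-4, -3, -2, -1, 0, 1, 2, 3, 4}. (-4, -4): f_x = 54 ≠ 0; (-4, -3): f_x = 41 ≠ 0; (-4, -2): f_x = 30 ≠ 0; (-4, -1): f_x = 21 ≠ 0; (-4, 0): f_x = 14 ≠ 0; (-4, 1): f_x = 9 ≠ 0; (-4, 2): f_x = 6 ≠ 0; (-4, 3): f_x = 5 ≠ 0; (-4, 4): f_x = 6 ≠ 0.
  x = -3: f_y(-3, y) = 2*y - 6; vanishes at y ∈ {3}. (-3, 3): f_x = 0, f = 0 — SINGULAR.
  x = -2: f_y(-2, y) = 4*y - 12; vanishes at y ∈ {3}. (-2, 3): f_x = 1 ≠ 0.
  x = -1: f_y(-1, y) = 6*y - 18; vanishes at y ∈ {3}. (-1, 3): f_x = 8 ≠ 0.
  x = 0: f_y(0, y) = 8*y - 24; vanishes at y ∈ {3}. (0, 3): f_x = 21 ≠ 0.
  x = 1: f_y(1, y) = 10*y - 30; vanishes at y ∈ {3}. (1, 3): f_x = 40 ≠ 0.
  x = 2: f_y(2, y) = 12*y - 36; vanishes at y ∈ {3}. (2, 3): f_x = 65 ≠ 0.
  x = 3: f_y(3, y) = 14*y - 42; vanishes at y ∈ {3}. (3, 3): f_x = 96 ≠ 0.
  x = 4: f_y(4, y) = 16*y - 48; vanishes at y ∈ {3}. (4, 3): f_x = 133 ≠ 0.
Only singular point on the grid: (-3, 3).
Classify: substitute x = -3 + u, y = 3 + v and expand: f = u**3 - u**2 + u*v**2 + v**2.
No constant or linear terms (consistent with a singular point). Quadratic part: -u**2 + v**2. Cubic part: u**3 + u*v**2.
The quadratic part v**2 - u**2 = (v − u)(v + u) splits into two distinct linear factors, so there are two distinct tangent lines y − 3 = ±(x − -3) — this is a node (ordinary double point).
Classification: node.


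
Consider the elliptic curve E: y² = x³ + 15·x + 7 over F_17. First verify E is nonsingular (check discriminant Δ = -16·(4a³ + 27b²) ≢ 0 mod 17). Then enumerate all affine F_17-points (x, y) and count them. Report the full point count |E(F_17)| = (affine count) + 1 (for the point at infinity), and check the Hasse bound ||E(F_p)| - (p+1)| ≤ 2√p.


Affine points = {(7, 8), (7, 9), (9, 2), (9, 15), (10, 1), (10, 16), (13, 6), (13, 11), (16, 5), (16, 12)}; affine count = 10; |E(F_17)| = 11.

Discriminant check: Δ ∝ 4a³ + 27b² = 4·15³ + 27·7² = 4·3375 + 27·49 ≡ 16 (mod 17). Nonzero ⇒ E is nonsingular.
For each x ∈ F_17, compute rhs = x³ + 15·x + 7 mod 17, then count y ∈ F_17 with y² ≡ rhs.
  x = 0: rhs = 7, matching y values: none (0 points).
  x = 1: rhs = 6, matching y values: none (0 points).
  x = 2: rhs = 11, matching y values: none (0 points).
  x = 3: rhs = 11, matching y values: none (0 points).
  x = 4: rhs = 12, matching y values: none (0 points).
  x = 5: rhs = 3, matching y values: none (0 points).
  x = 6: rhs = 7, matching y values: none (0 points).
  x = 7: rhs = 13, matching y values: 8, 9 (2 points).
  x = 8: rhs = 10, matching y values: none (0 points).
  x = 9: rhs = 4, matching y values: 2, 15 (2 points).
  x = 10: rhs = 1, matching y values: 1, 16 (2 points).
  x = 11: rhs = 7, matching y values: none (0 points).
  x = 12: rhs = 11, matching y values: none (0 points).
  x = 13: rhs = 2, matching y values: 6, 11 (2 points).
  x = 14: rhs = 3, matching y values: none (0 points).
  x = 15: rhs = 3, matching y values: none (0 points).
  x = 16: rhs = 8, matching y values: 5, 12 (2 points).
Total affine count: 10.
Full point count |E(F_17)| = 10 + 1 = 11.
Hasse bound: |11 − (17+1)| = |-7| = 7 ≤ 2√17 ≈ 8.2462 ✓.


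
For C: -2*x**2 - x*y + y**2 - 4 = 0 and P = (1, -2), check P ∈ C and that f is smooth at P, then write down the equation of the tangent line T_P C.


Tangent line at P: -2*x - 5*y - 8 = 0.

Step 1: f(1, -2) = 0, so P lies on C.
Step 2: partial derivatives
  f_x(x, y) = -4*x - y, f_y(x, y) = -x + 2*y.
  f_x(P) = -2, f_y(P) = -5 (gradient nonzero, so P is smooth).
Step 3: tangent line at P: -2·(x − 1) + -5·(y − -2) = 0.
Expanding: -2*x - 5*y - 8 = 0.


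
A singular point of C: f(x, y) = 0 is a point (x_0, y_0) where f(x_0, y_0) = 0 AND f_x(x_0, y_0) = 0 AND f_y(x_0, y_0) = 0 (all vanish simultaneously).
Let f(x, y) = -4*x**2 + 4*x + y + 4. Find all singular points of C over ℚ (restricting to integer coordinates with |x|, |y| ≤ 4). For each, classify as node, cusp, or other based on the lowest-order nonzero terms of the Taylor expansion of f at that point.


No singular points in the scanned grid; C is smooth there.

Compute partial derivatives:
  f_x = 4 - 8*x.
  f_y = 1.
f_y = 1 is a nonzero constant, so f_y never vanishes: no point (x, y) can satisfy f = f_x = f_y = 0. In particular no (x, y) ∈ {−4, ..., 4}² is singular; the curve is smooth.


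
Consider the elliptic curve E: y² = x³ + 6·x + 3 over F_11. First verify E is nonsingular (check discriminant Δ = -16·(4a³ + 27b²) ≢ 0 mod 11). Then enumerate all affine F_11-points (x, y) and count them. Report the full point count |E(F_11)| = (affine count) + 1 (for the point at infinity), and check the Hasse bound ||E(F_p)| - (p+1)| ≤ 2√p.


Affine points = {(0, 5), (0, 6), (2, 1), (2, 10), (3, 2), (3, 9), (4, 5), (4, 6), (5, 2), (5, 9), (7, 5), (7, 6), (9, 4), (9, 7)}; affine count = 14; |E(F_11)| = 15.

Discriminant check: Δ ∝ 4a³ + 27b² = 4·6³ + 27·3² = 4·216 + 27·9 ≡ 7 (mod 11). Nonzero ⇒ E is nonsingular.
For each x ∈ F_11, compute rhs = x³ + 6·x + 3 mod 11, then count y ∈ F_11 with y² ≡ rhs.
  x = 0: rhs = 3, matching y values: 5, 6 (2 points).
  x = 1: rhs = 10, matching y values: none (0 points).
  x = 2: rhs = 1, matching y values: 1, 10 (2 points).
  x = 3: rhs = 4, matching y values: 2, 9 (2 points).
  x = 4: rhs = 3, matching y values: 5, 6 (2 points).
  x = 5: rhs = 4, matching y values: 2, 9 (2 points).
  x = 6: rhs = 2, matching y values: none (0 points).
  x = 7: rhs = 3, matching y values: 5, 6 (2 points).
  x = 8: rhs = 2, matching y values: none (0 points).
  x = 9: rhs = 5, matching y values: 4, 7 (2 points).
  x = 10: rhs = 7, matching y values: none (0 points).
Total affine count: 14.
Full point count |E(F_11)| = 14 + 1 = 15.
Hasse bound: |15 − (11+1)| = |3| = 3 ≤ 2√11 ≈ 6.6332 ✓.


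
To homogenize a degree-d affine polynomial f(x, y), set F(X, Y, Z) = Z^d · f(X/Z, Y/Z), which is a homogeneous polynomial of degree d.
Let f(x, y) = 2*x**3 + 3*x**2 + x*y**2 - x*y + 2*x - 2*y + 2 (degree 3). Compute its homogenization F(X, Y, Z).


F(X, Y, Z) = 2*X**3 + 3*X**2*Z + X*Y**2 - X*Y*Z + 2*X*Z**2 - 2*Y*Z**2 + 2*Z**3

deg(f) = 3.
Substitute x = X/Z, y = Y/Z into f, then multiply by Z^3.
  monomial 2·x^3·y^0 ↦ 2·X^3·Y^0·Z^0.
  monomial 3·x^2·y^0 ↦ 3·X^2·Y^0·Z^1.
  monomial 1·x^1·y^2 ↦ 1·X^1·Y^2·Z^0.
  monomial -1·x^1·y^1 ↦ -1·X^1·Y^1·Z^1.
  monomial 2·x^1·y^0 ↦ 2·X^1·Y^0·Z^2.
  monomial -2·x^0·y^1 ↦ -2·X^0·Y^1·Z^2.
  monomial 2·x^0·y^0 ↦ 2·X^0·Y^0·Z^3.
Collecting: F(X, Y, Z) = 2*X**3 + 3*X**2*Z + X*Y**2 - X*Y*Z + 2*X*Z**2 - 2*Y*Z**2 + 2*Z**3.


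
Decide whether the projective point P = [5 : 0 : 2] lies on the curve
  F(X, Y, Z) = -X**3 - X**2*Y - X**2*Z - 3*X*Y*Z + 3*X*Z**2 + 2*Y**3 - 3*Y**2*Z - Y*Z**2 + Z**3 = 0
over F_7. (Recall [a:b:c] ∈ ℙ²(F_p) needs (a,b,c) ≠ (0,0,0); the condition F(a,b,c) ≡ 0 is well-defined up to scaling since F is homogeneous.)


F(5,0,2) ≡ 5 (mod 7); P is NOT on the curve.

Evaluate F(5, 0, 2) term-by-term (mod 7).
  -X**3 ↦ -1·125·1·1 = -125
  -X**2*Y ↦ -1·25·0·1 = 0
  -X**2*Z ↦ -1·25·1·2 = -50
  -3*X*Y*Z ↦ -3·5·0·2 = 0
  3*X*Z**2 ↦ 3·5·1·4 = 60
  2*Y**3 ↦ 2·1·0·1 = 0
  -3*Y**2*Z ↦ -3·1·0·2 = 0
  -Y*Z**2 ↦ -1·1·0·4 = 0
  Z**3 ↦ 1·1·1·8 = 8
Sum: F(5, 0, 2) = (-125) + (0) + (-50) + (0) + (60) + (0) + (0) + (0) + (8) = -107.
Reducing mod 7: -107 ≡ 5 (mod 7).
Since F(a, b, c) ≡ 5 ≠ 0 (mod 7), P does NOT lie on the curve.


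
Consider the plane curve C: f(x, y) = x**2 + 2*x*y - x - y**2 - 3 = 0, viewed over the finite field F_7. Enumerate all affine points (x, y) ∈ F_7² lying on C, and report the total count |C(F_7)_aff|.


Affine F_7-points: {(0, 2), (0, 5), (4, 2), (4, 6), (5, 5), (6, 6)}; count = 6.

For each of the 49 pairs (x, y) ∈ F_7², evaluate f(x, y) mod 7. Record the zeros.
  x = 0: [0↦4, 1↦3, 2↦0, 3↦2, 4↦2, 5↦0, 6↦3]  zeros at y ∈ {2, 5}
  x = 1: [0↦4, 1↦5, 2↦4, 3↦1, 4↦3, 5↦3, 6↦1]  zeros at y ∈ ∅
  x = 2: [0↦6, 1↦2, 2↦3, 3↦2, 4↦6, 5↦1, 6↦1]  zeros at y ∈ ∅
  x = 3: [0↦3, 1↦1, 2↦4, 3↦5, 4↦4, 5↦1, 6↦3]  zeros at y ∈ ∅
  x = 4: [0↦2, 1↦2, 2↦0, 3↦3, 4↦4, 5↦3, 6↦0]  zeros at y ∈ {2, 6}
  x = 5: [0↦3, 1↦5, 2↦5, 3↦3, 4↦6, 5↦0, 6↦6]  zeros at y ∈ {5}
  x = 6: [0↦6, 1↦3, 2↦5, 3↦5, 4↦3, 5↦6, 6↦0]  zeros at y ∈ {6}
Collecting zeros: affine points = {(0, 2), (0, 5), (4, 2), (4, 6), (5, 5), (6, 6)}.
Total count |C(F_7)_aff| = 6.


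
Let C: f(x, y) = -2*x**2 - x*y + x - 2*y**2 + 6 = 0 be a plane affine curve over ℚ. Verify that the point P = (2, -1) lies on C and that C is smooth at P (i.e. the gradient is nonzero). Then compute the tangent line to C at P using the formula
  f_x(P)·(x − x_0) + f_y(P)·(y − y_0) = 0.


Tangent line at P: -6*x + 2*y + 14 = 0.

Step 1: f(2, -1) = 0, so P lies on C.
Step 2: partial derivatives
  f_x(x, y) = -4*x - y + 1, f_y(x, y) = -x - 4*y.
  f_x(P) = -6, f_y(P) = 2 (gradient nonzero, so P is smooth).
Step 3: tangent line at P: -6·(x − 2) + 2·(y − -1) = 0.
Expanding: -6*x + 2*y + 14 = 0.


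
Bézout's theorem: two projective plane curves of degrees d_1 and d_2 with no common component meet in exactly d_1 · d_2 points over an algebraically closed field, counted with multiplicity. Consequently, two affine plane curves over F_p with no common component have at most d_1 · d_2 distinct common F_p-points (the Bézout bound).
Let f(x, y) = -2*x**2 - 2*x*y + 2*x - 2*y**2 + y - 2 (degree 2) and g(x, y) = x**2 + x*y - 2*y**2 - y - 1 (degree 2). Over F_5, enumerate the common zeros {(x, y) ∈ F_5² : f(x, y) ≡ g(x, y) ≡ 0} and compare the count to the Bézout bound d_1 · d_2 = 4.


Common zeros: {(2, 4)}; count = 1; Bézout bound = 4.

deg(f) = 2, deg(g) = 2, so Bézout bound = 4.
Scan x ∈ F_5. For each x, list the y ∈ F_5 with f(x, y) ≡ 0 and those with g(x, y) ≡ 0 (mod 5); the common zeros in that column are the intersection.
  x = 0: f ≡ 0 at y ∈ {4}; g ≡ 0 at y ∈ ∅; common: ∅.
  x = 1: f ≡ 0 at y ∈ {1}; g ≡ 0 at y ∈ {0}; common: ∅.
  x = 2: f ≡ 0 at y ∈ {2, 4}; g ≡ 0 at y ∈ {4}; common: {4}.
  x = 3: f ≡ 0 at y ∈ ∅; g ≡ 0 at y ∈ ∅; common: ∅.
  x = 4: f ≡ 0 at y ∈ {1, 3}; g ≡ 0 at y ∈ {0, 4}; common: ∅.
Collecting: common zeros = {(2, 4)}, so the count is 1.
Comparison with the Bézout bound: 1 ≤ 4 = deg(f)·deg(g), as expected for curves with no common component (the affine F_5-count falls short of the bound because intersections may lie at infinity, over extension fields, or carry multiplicity).


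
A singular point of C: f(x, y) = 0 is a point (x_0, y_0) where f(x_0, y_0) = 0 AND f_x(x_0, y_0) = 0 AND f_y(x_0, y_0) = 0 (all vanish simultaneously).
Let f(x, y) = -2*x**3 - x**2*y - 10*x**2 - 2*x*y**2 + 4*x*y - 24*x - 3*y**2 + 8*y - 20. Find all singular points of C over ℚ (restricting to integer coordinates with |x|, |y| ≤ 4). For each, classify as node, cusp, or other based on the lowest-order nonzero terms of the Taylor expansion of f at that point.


Singular points: {(-2, 2)}; classification: cusp.

Compute partial derivatives:
  f_x = -6*x**2 - 2*x*y - 20*x - 2*y**2 + 4*y - 24.
  f_y = -x**2 - 4*x*y + 4*x - 6*y + 8.
Scan x_0 ∈ {−4, ..., 4}. For each x_0, f_y(x_0, y) is a polynomial in y; find its integer roots y ∈ {−4, ..., 4}, then test f_x and f at those candidates.
  x = -4: f_y(-4, y) = 10*y - 24; no integer root y with |y| ≤ 4.
  x = -3: f_y(-3, y) = 6*y - 13; no integer root y with |y| ≤ 4.
  x = -2: f_y(-2, y) = 2*y - 4; vanishes at y ∈ {2}. (-2, 2): f_x = 0, f = 0 — SINGULAR.
  x = -1: f_y(-1, y) = 3 - 2*y; no integer root y with |y| ≤ 4.
  x = 0: f_y(0, y) = 8 - 6*y; no integer root y with |y| ≤ 4.
  x = 1: f_y(1, y) = 11 - 10*y; no integer root y with |y| ≤ 4.
  x = 2: f_y(2, y) = 12 - 14*y; no integer root y with |y| ≤ 4.
  x = 3: f_y(3, y) = 11 - 18*y; no integer root y with |y| ≤ 4.
  x = 4: f_y(4, y) = 8 - 22*y; no integer root y with |y| ≤ 4.
Only singular point on the grid: (-2, 2).
Classify: substitute x = -2 + u, y = 2 + v and expand: f = -2*u**3 - u**2*v - 2*u*v**2 + v**2.
No constant or linear terms (consistent with a singular point). Quadratic part: v**2. Cubic part: -2*u**3 - u**2*v - 2*u*v**2.
The quadratic part v**2 is a perfect square, so there is a single (double) tangent line v = 0, i.e. y = 2. Restricting the cubic part to that line (v = 0) leaves -2*u**3 ≠ 0, so f is not divisible by v and the branch is v² ≈ 2*u**3 to lowest order — this is a cusp.
Classification: cusp.


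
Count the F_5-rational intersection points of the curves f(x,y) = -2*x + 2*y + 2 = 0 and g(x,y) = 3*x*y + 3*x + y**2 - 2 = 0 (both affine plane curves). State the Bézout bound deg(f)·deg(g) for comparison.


Common zeros: {(4, 3)}; count = 1; Bézout bound = 2.

deg(f) = 1, deg(g) = 2, so Bézout bound = 2.
Scan x ∈ F_5. For each x, list the y ∈ F_5 with f(x, y) ≡ 0 and those with g(x, y) ≡ 0 (mod 5); the common zeros in that column are the intersection.
  x = 0: f ≡ 0 at y ∈ {4}; g ≡ 0 at y ∈ ∅; common: ∅.
  x = 1: f ≡ 0 at y ∈ {0}; g ≡ 0 at y ∈ {1}; common: ∅.
  x = 2: f ≡ 0 at y ∈ {1}; g ≡ 0 at y ∈ {2}; common: ∅.
  x = 3: f ≡ 0 at y ∈ {2}; g ≡ 0 at y ∈ ∅; common: ∅.
  x = 4: f ≡ 0 at y ∈ {3}; g ≡ 0 at y ∈ {0, 3}; common: {3}.
Collecting: common zeros = {(4, 3)}, so the count is 1.
Comparison with the Bézout bound: 1 ≤ 2 = deg(f)·deg(g), as expected for curves with no common component (the affine F_5-count falls short of the bound because intersections may lie at infinity, over extension fields, or carry multiplicity).


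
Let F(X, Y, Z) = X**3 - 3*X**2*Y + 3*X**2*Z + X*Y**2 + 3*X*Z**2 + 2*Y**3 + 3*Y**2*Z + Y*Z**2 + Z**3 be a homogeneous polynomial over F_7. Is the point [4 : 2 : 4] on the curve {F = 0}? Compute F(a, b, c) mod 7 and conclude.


F(4,2,4) ≡ 3 (mod 7); P is NOT on the curve.

Evaluate F(4, 2, 4) term-by-term (mod 7).
  X**3 ↦ 1·64·1·1 = 64
  -3*X**2*Y ↦ -3·16·2·1 = -96
  3*X**2*Z ↦ 3·16·1·4 = 192
  X*Y**2 ↦ 1·4·4·1 = 16
  3*X*Z**2 ↦ 3·4·1·16 = 192
  2*Y**3 ↦ 2·1·8·1 = 16
  3*Y**2*Z ↦ 3·1·4·4 = 48
  Y*Z**2 ↦ 1·1·2·16 = 32
  Z**3 ↦ 1·1·1·64 = 64
Sum: F(4, 2, 4) = (64) + (-96) + (192) + (16) + (192) + (16) + (48) + (32) + (64) = 528.
Reducing mod 7: 528 ≡ 3 (mod 7).
Since F(a, b, c) ≡ 3 ≠ 0 (mod 7), P does NOT lie on the curve.


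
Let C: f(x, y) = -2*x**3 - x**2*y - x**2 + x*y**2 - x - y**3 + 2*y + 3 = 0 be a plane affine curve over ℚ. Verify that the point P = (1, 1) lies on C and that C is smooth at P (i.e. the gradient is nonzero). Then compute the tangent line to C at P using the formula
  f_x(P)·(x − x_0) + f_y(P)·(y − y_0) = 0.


Tangent line at P: 10 - 10*x = 0.

Step 1: f(1, 1) = 0, so P lies on C.
Step 2: partial derivatives
  f_x(x, y) = -6*x**2 - 2*x*y - 2*x + y**2 - 1, f_y(x, y) = -x**2 + 2*x*y - 3*y**2 + 2.
  f_x(P) = -10, f_y(P) = 0 (gradient nonzero, so P is smooth).
Step 3: tangent line at P: -10·(x − 1) + 0·(y − 1) = 0.
Expanding: 10 - 10*x = 0.


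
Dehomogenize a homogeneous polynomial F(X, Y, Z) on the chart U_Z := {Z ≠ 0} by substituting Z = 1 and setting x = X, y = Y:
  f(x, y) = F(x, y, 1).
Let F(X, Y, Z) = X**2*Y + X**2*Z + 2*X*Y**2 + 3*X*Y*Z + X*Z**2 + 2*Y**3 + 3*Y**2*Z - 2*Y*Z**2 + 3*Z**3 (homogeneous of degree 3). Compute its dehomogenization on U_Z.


f(x, y) = x**2*y + x**2 + 2*x*y**2 + 3*x*y + x + 2*y**3 + 3*y**2 - 2*y + 3

On U_Z we set Z = 1. Each monomial c·X^i·Y^j·Z^k in F becomes c·x^i·y^j·1^k = c·x^i·y^j.
Substituting Z = 1: F(X, Y, 1) = x**2*y + x**2 + 2*x*y**2 + 3*x*y + x + 2*y**3 + 3*y**2 - 2*y + 3.
Note: deg(f) ≤ deg(F) = 3; strict inequality happens when F is divisible by Z (lost terms).


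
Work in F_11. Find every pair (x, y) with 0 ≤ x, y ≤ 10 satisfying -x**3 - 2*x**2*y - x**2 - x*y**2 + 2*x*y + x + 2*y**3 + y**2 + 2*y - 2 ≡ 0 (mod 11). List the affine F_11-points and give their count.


Affine F_11-points: {(0, 2), (3, 8), (5, 1), (5, 5), (5, 7), (7, 1), (8, 5), (9, 0), (9, 5), (9, 10), (10, 8)}; count = 11.

For each of the 121 pairs (x, y) ∈ F_11², evaluate f(x, y) mod 11. Record the zeros.
  x = 0: [0↦9, 1↦3, 2↦0, 3↦1, 4↦7, 5↦8, 6↦5, 7↦10, 8↦2, 9↦4, 10↦6]  zeros at y ∈ {2}
  x = 1: [0↦8, 1↦1, 2↦6, 3↦2, 4↦1, 5↦4, 6↦1, 7↦4, 8↦3, 9↦10, 10↦4]  zeros at y ∈ ∅
  x = 2: [0↦10, 1↦9, 2↦7, 3↦5, 4↦4, 5↦5, 6↦9, 7↦6, 8↦8, 9↦5, 10↦9]  zeros at y ∈ ∅
  x = 3: [0↦9, 1↦10, 2↦8, 3↦4, 4↦10, 5↦5, 6↦1, 7↦10, 8↦0, 9↦5, 10↦4]  zeros at y ∈ {8}
  x = 4: [0↦10, 1↦9, 2↦3, 3↦4, 4↦2, 5↦9, 6↦4, 7↦10, 8↦6, 9↦4, 10↦5]  zeros at y ∈ ∅
  x = 5: [0↦7, 1↦0, 2↦8, 3↦10, 4↦7, 5↦0, 6↦1, 7↦0, 8↦9, 9↦7, 10↦6]  zeros at y ∈ {1, 5, 7}
  x = 6: [0↦5, 1↦10, 2↦6, 3↦5, 4↦8, 5↦5, 6↦8, 7↦7, 8↦3, 9↦8, 10↦1]  zeros at y ∈ ∅
  x = 7: [0↦9, 1↦0, 2↦2, 3↦5, 4↦10, 5↦7, 6↦8, 7↦3, 8↦4, 9↦1, 10↦6]  zeros at y ∈ {1}
  x = 8: [0↦2, 1↦8, 2↦1, 3↦4, 4↦7, 5↦0, 6↦6, 7↦4, 8↦6, 9↦2, 10↦4]  zeros at y ∈ {5}
  x = 9: [0↦0, 1↦6, 2↦8, 3↦7, 4↦4, 5↦0, 6↦7, 7↦4, 8↦3, 9↦5, 10↦0]  zeros at y ∈ {0, 5, 10}
  x = 10: [0↦8, 1↦10, 2↦6, 3↦8, 4↦6, 5↦1, 6↦5, 7↦8, 8↦0, 9↦4, 10↦10]  zeros at y ∈ {8}
Collecting zeros: affine points = {(0, 2), (3, 8), (5, 1), (5, 5), (5, 7), (7, 1), (8, 5), (9, 0), (9, 5), (9, 10), (10, 8)}.
Total count |C(F_11)_aff| = 11.


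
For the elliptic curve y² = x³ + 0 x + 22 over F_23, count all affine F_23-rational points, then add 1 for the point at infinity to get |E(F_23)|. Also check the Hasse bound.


Affine points = {(1, 0), (3, 7), (3, 16), (5, 3), (5, 20), (6, 10), (6, 13), (12, 5), (12, 18), (14, 11), (14, 12), (15, 4), (15, 19), (16, 1), (16, 22), (17, 6), (17, 17), (18, 9), (18, 14), (19, 2), (19, 21), (20, 8), (20, 15)}; affine count = 23; |E(F_23)| = 24.

Discriminant check: Δ ∝ 4a³ + 27b² = 4·0³ + 27·22² = 4·0 + 27·484 ≡ 4 (mod 23). Nonzero ⇒ E is nonsingular.
For each x ∈ F_23, compute rhs = x³ + 0·x + 22 mod 23, then count y ∈ F_23 with y² ≡ rhs.
  x = 0: rhs = 22, matching y values: none (0 points).
  x = 1: rhs = 0, matching y values: 0 (1 points).
  x = 2: rhs = 7, matching y values: none (0 points).
  x = 3: rhs = 3, matching y values: 7, 16 (2 points).
  x = 4: rhs = 17, matching y values: none (0 points).
  x = 5: rhs = 9, matching y values: 3, 20 (2 points).
  x = 6: rhs = 8, matching y values: 10, 13 (2 points).
  x = 7: rhs = 20, matching y values: none (0 points).
  x = 8: rhs = 5, matching y values: none (0 points).
  x = 9: rhs = 15, matching y values: none (0 points).
  x = 10: rhs = 10, matching y values: none (0 points).
  x = 11: rhs = 19, matching y values: none (0 points).
  x = 12: rhs = 2, matching y values: 5, 18 (2 points).
  x = 13: rhs = 11, matching y values: none (0 points).
  x = 14: rhs = 6, matching y values: 11, 12 (2 points).
  x = 15: rhs = 16, matching y values: 4, 19 (2 points).
  x = 16: rhs = 1, matching y values: 1, 22 (2 points).
  x = 17: rhs = 13, matching y values: 6, 17 (2 points).
  x = 18: rhs = 12, matching y values: 9, 14 (2 points).
  x = 19: rhs = 4, matching y values: 2, 21 (2 points).
  x = 20: rhs = 18, matching y values: 8, 15 (2 points).
  x = 21: rhs = 14, matching y values: none (0 points).
  x = 22: rhs = 21, matching y values: none (0 points).
Total affine count: 23.
Full point count |E(F_23)| = 23 + 1 = 24.
Hasse bound: |24 − (23+1)| = |0| = 0 ≤ 2√23 ≈ 9.5917 ✓.


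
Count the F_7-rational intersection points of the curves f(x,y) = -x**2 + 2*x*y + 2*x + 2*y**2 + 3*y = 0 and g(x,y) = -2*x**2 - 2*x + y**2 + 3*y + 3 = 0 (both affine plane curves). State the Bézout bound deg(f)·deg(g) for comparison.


Common zeros: {(6, 1)}; count = 1; Bézout bound = 4.

deg(f) = 2, deg(g) = 2, so Bézout bound = 4.
Scan x ∈ F_7. For each x, list the y ∈ F_7 with f(x, y) ≡ 0 and those with g(x, y) ≡ 0 (mod 7); the common zeros in that column are the intersection.
  x = 0: f ≡ 0 at y ∈ {0, 2}; g ≡ 0 at y ∈ {1, 3}; common: ∅.
  x = 1: f ≡ 0 at y ∈ ∅; g ≡ 0 at y ∈ ∅; common: ∅.
  x = 2: f ≡ 0 at y ∈ {0}; g ≡ 0 at y ∈ ∅; common: ∅.
  x = 3: f ≡ 0 at y ∈ {3}; g ≡ 0 at y ∈ {0, 4}; common: ∅.
  x = 4: f ≡ 0 at y ∈ ∅; g ≡ 0 at y ∈ ∅; common: ∅.
  x = 5: f ≡ 0 at y ∈ {1, 3}; g ≡ 0 at y ∈ ∅; common: ∅.
  x = 6: f ≡ 0 at y ∈ {1, 2}; g ≡ 0 at y ∈ {1, 3}; common: {1}.
Collecting: common zeros = {(6, 1)}, so the count is 1.
Comparison with the Bézout bound: 1 ≤ 4 = deg(f)·deg(g), as expected for curves with no common component (the affine F_7-count falls short of the bound because intersections may lie at infinity, over extension fields, or carry multiplicity).


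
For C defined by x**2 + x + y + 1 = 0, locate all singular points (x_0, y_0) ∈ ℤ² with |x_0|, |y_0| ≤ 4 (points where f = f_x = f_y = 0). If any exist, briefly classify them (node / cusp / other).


No singular points in the scanned grid; C is smooth there.

Compute partial derivatives:
  f_x = 2*x + 1.
  f_y = 1.
f_y = 1 is a nonzero constant, so f_y never vanishes: no point (x, y) can satisfy f = f_x = f_y = 0. In particular no (x, y) ∈ {−4, ..., 4}² is singular; the curve is smooth.


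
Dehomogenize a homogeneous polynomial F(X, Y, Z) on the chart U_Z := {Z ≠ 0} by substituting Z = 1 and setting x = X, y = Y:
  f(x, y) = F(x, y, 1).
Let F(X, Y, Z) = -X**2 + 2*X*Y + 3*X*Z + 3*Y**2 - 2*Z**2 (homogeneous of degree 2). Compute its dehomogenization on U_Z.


f(x, y) = -x**2 + 2*x*y + 3*x + 3*y**2 - 2

On U_Z we set Z = 1. Each monomial c·X^i·Y^j·Z^k in F becomes c·x^i·y^j·1^k = c·x^i·y^j.
Substituting Z = 1: F(X, Y, 1) = -x**2 + 2*x*y + 3*x + 3*y**2 - 2.
Note: deg(f) ≤ deg(F) = 2; strict inequality happens when F is divisible by Z (lost terms).


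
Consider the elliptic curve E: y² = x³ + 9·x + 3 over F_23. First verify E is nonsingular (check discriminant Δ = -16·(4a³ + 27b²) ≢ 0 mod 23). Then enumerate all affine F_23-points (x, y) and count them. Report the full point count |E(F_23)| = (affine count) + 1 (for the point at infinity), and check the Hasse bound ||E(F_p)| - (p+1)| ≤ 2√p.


Affine points = {(0, 7), (0, 16), (1, 6), (1, 17), (2, 11), (2, 12), (5, 9), (5, 14), (7, 8), (7, 15), (8, 9), (8, 14), (9, 10), (9, 13), (10, 9), (10, 14), (17, 3), (17, 20), (19, 8), (19, 15), (20, 8), (20, 15), (21, 0), (22, 4), (22, 19)}; affine count = 25; |E(F_23)| = 26.

Discriminant check: Δ ∝ 4a³ + 27b² = 4·9³ + 27·3² = 4·729 + 27·9 ≡ 8 (mod 23). Nonzero ⇒ E is nonsingular.
For each x ∈ F_23, compute rhs = x³ + 9·x + 3 mod 23, then count y ∈ F_23 with y² ≡ rhs.
  x = 0: rhs = 3, matching y values: 7, 16 (2 points).
  x = 1: rhs = 13, matching y values: 6, 17 (2 points).
  x = 2: rhs = 6, matching y values: 11, 12 (2 points).
  x = 3: rhs = 11, matching y values: none (0 points).
  x = 4: rhs = 11, matching y values: none (0 points).
  x = 5: rhs = 12, matching y values: 9, 14 (2 points).
  x = 6: rhs = 20, matching y values: none (0 points).
  x = 7: rhs = 18, matching y values: 8, 15 (2 points).
  x = 8: rhs = 12, matching y values: 9, 14 (2 points).
  x = 9: rhs = 8, matching y values: 10, 13 (2 points).
  x = 10: rhs = 12, matching y values: 9, 14 (2 points).
  x = 11: rhs = 7, matching y values: none (0 points).
  x = 12: rhs = 22, matching y values: none (0 points).
  x = 13: rhs = 17, matching y values: none (0 points).
  x = 14: rhs = 21, matching y values: none (0 points).
  x = 15: rhs = 17, matching y values: none (0 points).
  x = 16: rhs = 11, matching y values: none (0 points).
  x = 17: rhs = 9, matching y values: 3, 20 (2 points).
  x = 18: rhs = 17, matching y values: none (0 points).
  x = 19: rhs = 18, matching y values: 8, 15 (2 points).
  x = 20: rhs = 18, matching y values: 8, 15 (2 points).
  x = 21: rhs = 0, matching y values: 0 (1 points).
  x = 22: rhs = 16, matching y values: 4, 19 (2 points).
Total affine count: 25.
Full point count |E(F_23)| = 25 + 1 = 26.
Hasse bound: |26 − (23+1)| = |2| = 2 ≤ 2√23 ≈ 9.5917 ✓.
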